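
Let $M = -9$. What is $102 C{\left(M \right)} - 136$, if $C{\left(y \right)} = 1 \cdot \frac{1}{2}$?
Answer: $-85$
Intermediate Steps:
$C{\left(y \right)} = \frac{1}{2}$ ($C{\left(y \right)} = 1 \cdot \frac{1}{2} = \frac{1}{2}$)
$102 C{\left(M \right)} - 136 = 102 \cdot \frac{1}{2} - 136 = 51 - 136 = -85$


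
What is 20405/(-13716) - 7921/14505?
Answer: -134872987/66316860 ≈ -2.0338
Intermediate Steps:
20405/(-13716) - 7921/14505 = 20405*(-1/13716) - 7921*1/14505 = -20405/13716 - 7921/14505 = -134872987/66316860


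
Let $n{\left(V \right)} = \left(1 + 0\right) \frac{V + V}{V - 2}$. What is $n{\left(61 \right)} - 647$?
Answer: $- \frac{38051}{59} \approx -644.93$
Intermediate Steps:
$n{\left(V \right)} = \frac{2 V}{-2 + V}$ ($n{\left(V \right)} = 1 \frac{2 V}{-2 + V} = \frac{2 V}{-2 + V}$)
$n{\left(61 \right)} - 647 = 2 \cdot 61 \frac{1}{-2 + 61} - 647 = 2 \cdot 61 \cdot \frac{1}{59} - 647 = \frac{122}{59} - 647 = - \frac{38051}{59}$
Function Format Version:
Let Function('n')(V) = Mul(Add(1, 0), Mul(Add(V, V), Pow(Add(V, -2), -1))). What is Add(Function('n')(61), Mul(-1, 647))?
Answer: Rational(-38051, 59) ≈ -644.93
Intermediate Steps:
Function('n')(V) = Mul(2, V, Pow(Add(-2, V), -1)) (Function('n')(V) = Mul(1, Mul(Mul(2, V), Pow(Add(-2, V), -1))) = Mul(1, Mul(2, V, Pow(Add(-2, V), -1))) = Mul(2, V, Pow(Add(-2, V), -1)))
Add(Function('n')(61), Mul(-1, 647)) = Add(Mul(2, 61, Pow(Add(-2, 61), -1)), Mul(-1, 647)) = Add(Mul(2, 61, Pow(59, -1)), -647) = Add(Mul(2, 61, Rational(1, 59)), -647) = Add(Rational(122, 59), -647) = Rational(-38051, 59)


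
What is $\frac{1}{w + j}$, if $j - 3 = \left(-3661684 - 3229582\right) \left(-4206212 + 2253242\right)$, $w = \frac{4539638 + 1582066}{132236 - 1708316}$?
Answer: $\frac{65670}{883815476360455339} \approx 7.4303 \cdot 10^{-14}$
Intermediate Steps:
$w = - \frac{255071}{65670}$ ($w = \frac{6121704}{-1576080} = 6121704 \left(- \frac{1}{1576080}\right) = - \frac{255071}{65670} \approx -3.8841$)
$j = 13458435760023$ ($j = 3 + \left(-3661684 - 3229582\right) \left(-4206212 + 2253242\right) = 3 - -13458435760020 = 3 + 13458435760020 = 13458435760023$)
$\frac{1}{w + j} = \frac{1}{- \frac{255071}{65670} + 13458435760023} = \frac{1}{\frac{883815476360455339}{65670}} = \frac{65670}{883815476360455339}$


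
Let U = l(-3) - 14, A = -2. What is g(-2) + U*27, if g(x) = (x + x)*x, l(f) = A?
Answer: -424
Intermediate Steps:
l(f) = -2
g(x) = 2*x² (g(x) = (2*x)*x = 2*x²)
U = -16 (U = -2 - 14 = -16)
g(-2) + U*27 = 2*(-2)² - 16*27 = 2*4 - 432 = 8 - 432 = -424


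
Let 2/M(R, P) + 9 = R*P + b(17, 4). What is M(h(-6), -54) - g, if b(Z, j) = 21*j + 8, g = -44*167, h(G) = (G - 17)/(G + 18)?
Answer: 2740808/373 ≈ 7348.0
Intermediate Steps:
h(G) = (-17 + G)/(18 + G)
g = -7348
b(Z, j) = 8 + 21*j
M(R, P) = 2/(83 + P*R) (M(R, P) = 2/(-9 + (R*P + (8 + 21*4))) = 2/(-9 + (P*R + (8 + 84))) = 2/(-9 + (P*R + 92)) = 2/(-9 + (92 + P*R)) = 2/(83 + P*R))
M(h(-6), -54) - g = 2/(83 - 54*(-17 - 6)/(18 - 6)) - 1*(-7348) = 2/(83 - 54*(-23)/12) + 7348 = 2/(83 - 9*(-23)/2) + 7348 = 2/(83 - 54*(-23/12)) + 7348 = 2/(83 + 207/2) + 7348 = 2/(373/2) + 7348 = 2*(2/373) + 7348 = 4/373 + 7348 = 2740808/373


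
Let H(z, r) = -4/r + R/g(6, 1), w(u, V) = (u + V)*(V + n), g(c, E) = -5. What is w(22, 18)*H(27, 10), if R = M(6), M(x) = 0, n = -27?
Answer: 144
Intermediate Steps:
R = 0
w(u, V) = (-27 + V)*(V + u) (w(u, V) = (u + V)*(V - 27) = (V + u)*(-27 + V) = (-27 + V)*(V + u))
H(z, r) = -4/r (H(z, r) = -4/r + 0/(-5) = -4/r + 0*(-1/5) = -4/r + 0 = -4/r)
w(22, 18)*H(27, 10) = (18**2 - 27*18 - 27*22 + 18*22)*(-4/10) = (324 - 486 - 594 + 396)*(-4*1/10) = -360*(-2/5) = 144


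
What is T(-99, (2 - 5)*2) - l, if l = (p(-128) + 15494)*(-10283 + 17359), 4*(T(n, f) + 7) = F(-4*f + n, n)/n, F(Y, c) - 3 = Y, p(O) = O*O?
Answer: -2481256083/11 ≈ -2.2557e+8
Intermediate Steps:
p(O) = O**2
F(Y, c) = 3 + Y
T(n, f) = -7 + (3 + n - 4*f)/(4*n) (T(n, f) = -7 + ((3 + (-4*f + n))/n)/4 = -7 + ((3 + (n - 4*f))/n)/4 = -7 + ((3 + n - 4*f)/n)/4 = -7 + (3 + n - 4*f)/(4*n))
l = 225568728 (l = ((-128)**2 + 15494)*(-10283 + 17359) = (16384 + 15494)*7076 = 31878*7076 = 225568728)
T(-99, (2 - 5)*2) - l = (1/4)*(3 - 27*(-99) - 4*(2 - 5)*2)/(-99) - 1*225568728 = (1/4)*(-1/99)*(3 + 2673 - (-12)*2) - 225568728 = (1/4)*(-1/99)*(3 + 2673 - 4*(-6)) - 225568728 = (1/4)*(-1/99)*(3 + 2673 + 24) - 225568728 = (1/4)*(-1/99)*2700 - 225568728 = -75/11 - 225568728 = -2481256083/11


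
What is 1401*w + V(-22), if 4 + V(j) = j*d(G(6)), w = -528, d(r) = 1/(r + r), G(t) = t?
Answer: -4438403/6 ≈ -7.3973e+5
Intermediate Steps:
d(r) = 1/(2*r)
V(j) = -4 + j/12 (V(j) = -4 + j*((1/2)/6) = -4 + j*((1/2)*(1/6)) = -4 + j*(1/12) = -4 + j/12)
1401*w + V(-22) = 1401*(-528) + (-4 + (1/12)*(-22)) = -739728 + (-4 - 11/6) = -739728 - 35/6 = -4438403/6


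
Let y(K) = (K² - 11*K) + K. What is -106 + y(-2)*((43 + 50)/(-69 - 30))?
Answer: -1414/11 ≈ -128.55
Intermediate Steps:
y(K) = K² - 10*K
-106 + y(-2)*((43 + 50)/(-69 - 30)) = -106 + (-2*(-10 - 2))*((43 + 50)/(-69 - 30)) = -106 + (-2*(-12))*(93/(-99)) = -106 + 24*(93*(-1/99)) = -106 + 24*(-31/33) = -106 - 248/11 = -1414/11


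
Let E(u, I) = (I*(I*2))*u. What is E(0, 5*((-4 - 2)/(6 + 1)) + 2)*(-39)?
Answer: 0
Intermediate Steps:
E(u, I) = 2*u*I² (E(u, I) = (I*(2*I))*u = (2*I²)*u = 2*u*I²)
E(0, 5*((-4 - 2)/(6 + 1)) + 2)*(-39) = (2*0*(5*((-4 - 2)/(6 + 1)) + 2)²)*(-39) = (2*0*(5*(-6/7) + 2)²)*(-39) = (2*0*(-30/7 + 2)²)*(-39) = (2*0*(-16/7)²)*(-39) = (2*0*(256/49))*(-39) = 0*(-39) = 0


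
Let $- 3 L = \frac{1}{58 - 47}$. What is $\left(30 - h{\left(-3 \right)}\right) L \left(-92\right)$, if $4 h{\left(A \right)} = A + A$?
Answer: $\frac{966}{11} \approx 87.818$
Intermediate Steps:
$h{\left(A \right)} = \frac{A}{2}$ ($h{\left(A \right)} = \frac{A + A}{4} = \frac{2 A}{4} = \frac{A}{2}$)
$L = - \frac{1}{33}$ ($L = - \frac{1}{3 \left(58 - 47\right)} = - \frac{1}{3 \cdot 11} = \left(- \frac{1}{3}\right) \frac{1}{11} = - \frac{1}{33} \approx -0.030303$)
$\left(30 - h{\left(-3 \right)}\right) L \left(-92\right) = \left(30 - \frac{1}{2} \left(-3\right)\right) \left(- \frac{1}{33}\right) \left(-92\right) = \left(30 - - \frac{3}{2}\right) \left(- \frac{1}{33}\right) \left(-92\right) = \left(30 + \frac{3}{2}\right) \left(- \frac{1}{33}\right) \left(-92\right) = \frac{63}{2} \left(- \frac{1}{33}\right) \left(-92\right) = \left(- \frac{21}{22}\right) \left(-92\right) = \frac{966}{11}$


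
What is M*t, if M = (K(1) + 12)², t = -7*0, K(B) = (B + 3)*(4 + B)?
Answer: 0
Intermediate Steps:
K(B) = (3 + B)*(4 + B)
t = 0
M = 1024 (M = ((12 + 1² + 7*1) + 12)² = ((12 + 1 + 7) + 12)² = (20 + 12)² = 32² = 1024)
M*t = 1024*0 = 0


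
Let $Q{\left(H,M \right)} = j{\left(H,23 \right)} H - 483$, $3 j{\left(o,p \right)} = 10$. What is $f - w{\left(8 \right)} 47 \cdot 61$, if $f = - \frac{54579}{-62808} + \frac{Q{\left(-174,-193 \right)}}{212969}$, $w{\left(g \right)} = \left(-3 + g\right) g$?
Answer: $- \frac{511322040795071}{4458718984} \approx -1.1468 \cdot 10^{5}$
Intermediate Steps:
$w{\left(g \right)} = g \left(-3 + g\right)$
$j{\left(o,p \right)} = \frac{10}{3}$ ($j{\left(o,p \right)} = \frac{1}{3} \cdot 10 = \frac{10}{3}$)
$Q{\left(H,M \right)} = -483 + \frac{10 H}{3}$ ($Q{\left(H,M \right)} = \frac{10 H}{3} - 483 = -483 + \frac{10 H}{3}$)
$f = \frac{3852290049}{4458718984}$ ($f = - \frac{54579}{-62808} + \frac{-483 + \frac{10}{3} \left(-174\right)}{212969} = \left(-54579\right) \left(- \frac{1}{62808}\right) + \left(-483 - 580\right) \frac{1}{212969} = \frac{18193}{20936} - \frac{1063}{212969} = \frac{3852290049}{4458718984} \approx 0.86399$)
$f - w{\left(8 \right)} 47 \cdot 61 = \frac{3852290049}{4458718984} - 8 \left(-3 + 8\right) 47 \cdot 61 = \frac{3852290049}{4458718984} - 8 \cdot 5 \cdot 47 \cdot 61 = \frac{3852290049}{4458718984} - 40 \cdot 47 \cdot 61 = \frac{3852290049}{4458718984} - 1880 \cdot 61 = \frac{3852290049}{4458718984} - 114680 = - \frac{511322040795071}{4458718984}$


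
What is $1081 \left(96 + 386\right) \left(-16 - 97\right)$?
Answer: $-58877746$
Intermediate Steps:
$1081 \left(96 + 386\right) \left(-16 - 97\right) = 1081 \cdot 482 \left(-113\right) = 1081 \left(-54466\right) = -58877746$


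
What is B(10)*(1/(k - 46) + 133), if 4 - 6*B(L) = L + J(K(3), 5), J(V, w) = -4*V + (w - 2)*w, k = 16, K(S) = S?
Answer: -3989/20 ≈ -199.45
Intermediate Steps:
J(V, w) = -4*V + w*(-2 + w) (J(V, w) = -4*V + (-2 + w)*w = -4*V + w*(-2 + w))
B(L) = ⅙ - L/6 (B(L) = ⅔ - (L + (5² - 4*3 - 2*5))/6 = ⅔ - (L + (25 - 12 - 10))/6 = ⅔ - (L + 3)/6 = ⅔ - (3 + L)/6 = ⅔ + (-½ - L/6) = ⅙ - L/6)
B(10)*(1/(k - 46) + 133) = (⅙ - ⅙*10)*(1/(16 - 46) + 133) = (⅙ - 5/3)*(1/(-30) + 133) = -3*(-1/30 + 133)/2 = -3/2*3989/30 = -3989/20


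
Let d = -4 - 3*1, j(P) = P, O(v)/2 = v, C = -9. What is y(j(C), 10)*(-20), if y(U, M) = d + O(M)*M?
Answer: -3860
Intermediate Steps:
O(v) = 2*v
d = -7 (d = -4 - 3 = -7)
y(U, M) = -7 + 2*M² (y(U, M) = -7 + (2*M)*M = -7 + 2*M²)
y(j(C), 10)*(-20) = (-7 + 2*10²)*(-20) = (-7 + 2*100)*(-20) = (-7 + 200)*(-20) = 193*(-20) = -3860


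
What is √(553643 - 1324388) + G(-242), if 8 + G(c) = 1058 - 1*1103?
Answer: -53 + I*√770745 ≈ -53.0 + 877.92*I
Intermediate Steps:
G(c) = -53 (G(c) = -8 + (1058 - 1*1103) = -8 + (1058 - 1103) = -8 - 45 = -53)
√(553643 - 1324388) + G(-242) = √(553643 - 1324388) - 53 = √(-770745) - 53 = I*√770745 - 53 = -53 + I*√770745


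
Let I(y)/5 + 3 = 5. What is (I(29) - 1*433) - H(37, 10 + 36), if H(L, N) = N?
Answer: -469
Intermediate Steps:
I(y) = 10 (I(y) = -15 + 5*5 = -15 + 25 = 10)
(I(29) - 1*433) - H(37, 10 + 36) = (10 - 1*433) - (10 + 36) = (10 - 433) - 1*46 = -423 - 46 = -469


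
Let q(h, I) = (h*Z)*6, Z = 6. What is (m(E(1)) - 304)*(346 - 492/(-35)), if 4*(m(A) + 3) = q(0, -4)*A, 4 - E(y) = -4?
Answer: -3868814/35 ≈ -1.1054e+5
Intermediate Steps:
E(y) = 8 (E(y) = 4 - 1*(-4) = 4 + 4 = 8)
q(h, I) = 36*h (q(h, I) = (h*6)*6 = (6*h)*6 = 36*h)
m(A) = -3 (m(A) = -3 + ((36*0)*A)/4 = -3 + (0*A)/4 = -3 + (¼)*0 = -3 + 0 = -3)
(m(E(1)) - 304)*(346 - 492/(-35)) = (-3 - 304)*(346 - 492/(-35)) = -307*(346 - 492*(-1/35)) = -307*(346 + 492/35) = -307*12602/35 = -3868814/35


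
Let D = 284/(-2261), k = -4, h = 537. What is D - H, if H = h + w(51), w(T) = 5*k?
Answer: -1169221/2261 ≈ -517.13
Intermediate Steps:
D = -284/2261 (D = 284*(-1/2261) = -284/2261 ≈ -0.12561)
w(T) = -20 (w(T) = 5*(-4) = -20)
H = 517 (H = 537 - 20 = 517)
D - H = -284/2261 - 1*517 = -284/2261 - 517 = -1169221/2261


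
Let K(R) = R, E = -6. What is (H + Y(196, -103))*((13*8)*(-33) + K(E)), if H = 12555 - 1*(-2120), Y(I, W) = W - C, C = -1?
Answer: -50101974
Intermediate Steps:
Y(I, W) = 1 + W (Y(I, W) = W - 1*(-1) = W + 1 = 1 + W)
H = 14675 (H = 12555 + 2120 = 14675)
(H + Y(196, -103))*((13*8)*(-33) + K(E)) = (14675 + (1 - 103))*((13*8)*(-33) - 6) = (14675 - 102)*(104*(-33) - 6) = 14573*(-3432 - 6) = 14573*(-3438) = -50101974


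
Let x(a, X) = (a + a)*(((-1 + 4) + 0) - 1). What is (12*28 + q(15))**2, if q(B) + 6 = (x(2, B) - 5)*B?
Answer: 140625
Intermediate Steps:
x(a, X) = 4*a (x(a, X) = (2*a)*((3 + 0) - 1) = (2*a)*(3 - 1) = (2*a)*2 = 4*a)
q(B) = -6 + 3*B (q(B) = -6 + (4*2 - 5)*B = -6 + (8 - 5)*B = -6 + 3*B)
(12*28 + q(15))**2 = (12*28 + (-6 + 3*15))**2 = (336 + (-6 + 45))**2 = (336 + 39)**2 = 375**2 = 140625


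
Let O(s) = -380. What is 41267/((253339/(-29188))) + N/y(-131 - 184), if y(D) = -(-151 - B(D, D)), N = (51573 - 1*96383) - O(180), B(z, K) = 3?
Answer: -98374517977/19507103 ≈ -5043.0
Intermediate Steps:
N = -44430 (N = (51573 - 1*96383) - 1*(-380) = (51573 - 96383) + 380 = -44810 + 380 = -44430)
y(D) = 154 (y(D) = -(-151 - 1*3) = -(-151 - 3) = -1*(-154) = 154)
41267/((253339/(-29188))) + N/y(-131 - 184) = 41267/((253339/(-29188))) - 44430/154 = 41267/((253339*(-1/29188))) - 44430*1/154 = 41267/(-253339/29188) - 22215/77 = 41267*(-29188/253339) - 22215/77 = -1204501196/253339 - 22215/77 = -98374517977/19507103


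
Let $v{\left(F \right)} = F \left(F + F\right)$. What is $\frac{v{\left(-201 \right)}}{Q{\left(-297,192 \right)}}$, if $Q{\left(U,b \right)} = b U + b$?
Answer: $- \frac{13467}{9472} \approx -1.4218$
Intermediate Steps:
$Q{\left(U,b \right)} = b + U b$ ($Q{\left(U,b \right)} = U b + b = b + U b$)
$v{\left(F \right)} = 2 F^{2}$ ($v{\left(F \right)} = F 2 F = 2 F^{2}$)
$\frac{v{\left(-201 \right)}}{Q{\left(-297,192 \right)}} = \frac{2 \left(-201\right)^{2}}{192 \left(1 - 297\right)} = \frac{2 \cdot 40401}{192 \left(-296\right)} = \frac{80802}{-56832} = 80802 \left(- \frac{1}{56832}\right) = - \frac{13467}{9472}$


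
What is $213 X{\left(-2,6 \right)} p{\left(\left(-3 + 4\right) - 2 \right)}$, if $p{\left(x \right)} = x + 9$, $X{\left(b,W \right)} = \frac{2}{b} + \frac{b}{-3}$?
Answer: $-568$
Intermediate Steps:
$X{\left(b,W \right)} = \frac{2}{b} - \frac{b}{3}$ ($X{\left(b,W \right)} = \frac{2}{b} + b \left(- \frac{1}{3}\right) = \frac{2}{b} - \frac{b}{3}$)
$p{\left(x \right)} = 9 + x$
$213 X{\left(-2,6 \right)} p{\left(\left(-3 + 4\right) - 2 \right)} = 213 \left(\frac{2}{-2} - - \frac{2}{3}\right) \left(9 + \left(\left(-3 + 4\right) - 2\right)\right) = 213 \left(2 \left(- \frac{1}{2}\right) + \frac{2}{3}\right) \left(9 + \left(1 - 2\right)\right) = 213 \left(-1 + \frac{2}{3}\right) \left(9 - 1\right) = 213 \left(- \frac{1}{3}\right) 8 = \left(-71\right) 8 = -568$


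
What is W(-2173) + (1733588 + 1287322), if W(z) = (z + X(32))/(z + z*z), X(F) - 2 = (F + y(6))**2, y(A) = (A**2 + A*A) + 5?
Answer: 7128979053835/2359878 ≈ 3.0209e+6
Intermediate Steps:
y(A) = 5 + 2*A**2 (y(A) = (A**2 + A**2) + 5 = 2*A**2 + 5 = 5 + 2*A**2)
X(F) = 2 + (77 + F)**2 (X(F) = 2 + (F + (5 + 2*6**2))**2 = 2 + (F + (5 + 2*36))**2 = 2 + (F + (5 + 72))**2 = 2 + (F + 77)**2 = 2 + (77 + F)**2)
W(z) = (11883 + z)/(z + z**2) (W(z) = (z + (2 + (77 + 32)**2))/(z + z*z) = (z + (2 + 109**2))/(z + z**2) = (z + (2 + 11881))/(z + z**2) = (z + 11883)/(z + z**2) = (11883 + z)/(z + z**2))
W(-2173) + (1733588 + 1287322) = (11883 - 2173)/((-2173)*(1 - 2173)) + (1733588 + 1287322) = -1/2173*9710/(-2172) + 3020910 = -1/2173*(-1/2172)*9710 + 3020910 = 4855/2359878 + 3020910 = 7128979053835/2359878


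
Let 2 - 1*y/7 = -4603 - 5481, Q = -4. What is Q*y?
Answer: -282408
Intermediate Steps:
y = 70602 (y = 14 - 7*(-4603 - 5481) = 14 - 7*(-10084) = 14 + 70588 = 70602)
Q*y = -4*70602 = -282408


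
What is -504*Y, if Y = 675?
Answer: -340200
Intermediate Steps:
-504*Y = -504*675 = -340200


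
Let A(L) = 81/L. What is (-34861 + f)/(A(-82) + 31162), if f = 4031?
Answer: -2528060/2555203 ≈ -0.98938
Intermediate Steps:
(-34861 + f)/(A(-82) + 31162) = (-34861 + 4031)/(81/(-82) + 31162) = -30830/(81*(-1/82) + 31162) = -30830/(-81/82 + 31162) = -30830/2555203/82 = -30830*82/2555203 = -2528060/2555203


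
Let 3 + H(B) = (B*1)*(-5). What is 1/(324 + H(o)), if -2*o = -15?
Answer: 2/567 ≈ 0.0035273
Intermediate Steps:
o = 15/2 (o = -½*(-15) = 15/2 ≈ 7.5000)
H(B) = -3 - 5*B (H(B) = -3 + (B*1)*(-5) = -3 + B*(-5) = -3 - 5*B)
1/(324 + H(o)) = 1/(324 + (-3 - 5*15/2)) = 1/(324 + (-3 - 75/2)) = 1/(324 - 81/2) = 1/(567/2) = 2/567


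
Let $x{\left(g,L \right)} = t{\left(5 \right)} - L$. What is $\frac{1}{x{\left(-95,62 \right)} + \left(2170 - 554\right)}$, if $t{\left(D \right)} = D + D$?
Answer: $\frac{1}{1564} \approx 0.00063939$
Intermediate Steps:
$t{\left(D \right)} = 2 D$
$x{\left(g,L \right)} = 10 - L$ ($x{\left(g,L \right)} = 2 \cdot 5 - L = 10 - L$)
$\frac{1}{x{\left(-95,62 \right)} + \left(2170 - 554\right)} = \frac{1}{\left(10 - 62\right) + \left(2170 - 554\right)} = \frac{1}{-52 + 1616} = \frac{1}{1564}$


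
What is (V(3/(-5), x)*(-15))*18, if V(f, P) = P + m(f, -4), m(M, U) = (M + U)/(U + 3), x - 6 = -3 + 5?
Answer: -3402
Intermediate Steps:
x = 8 (x = 6 + (-3 + 5) = 6 + 2 = 8)
m(M, U) = (M + U)/(3 + U)
V(f, P) = 4 + P - f (V(f, P) = P + (f - 4)/(3 - 4) = P + (-4 + f)/(-1) = P - (-4 + f) = P + (4 - f) = 4 + P - f)
(V(3/(-5), x)*(-15))*18 = ((4 + 8 - 3/(-5))*(-15))*18 = ((4 + 8 - 3*(-1)/5)*(-15))*18 = ((4 + 8 - 1*(-3/5))*(-15))*18 = ((4 + 8 + 3/5)*(-15))*18 = ((63/5)*(-15))*18 = -189*18 = -3402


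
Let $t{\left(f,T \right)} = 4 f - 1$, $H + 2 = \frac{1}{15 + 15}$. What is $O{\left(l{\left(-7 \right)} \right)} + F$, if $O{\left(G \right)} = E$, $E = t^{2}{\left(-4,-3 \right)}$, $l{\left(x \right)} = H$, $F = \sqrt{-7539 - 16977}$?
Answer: $289 + 6 i \sqrt{681} \approx 289.0 + 156.58 i$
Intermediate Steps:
$F = 6 i \sqrt{681}$ ($F = \sqrt{-24516} = 6 i \sqrt{681} \approx 156.58 i$)
$H = - \frac{59}{30}$ ($H = -2 + \frac{1}{15 + 15} = -2 + \frac{1}{30} = - \frac{59}{30} \approx -1.9667$)
$t{\left(f,T \right)} = -1 + 4 f$
$l{\left(x \right)} = - \frac{59}{30}$
$E = 289$ ($E = \left(-1 + 4 \left(-4\right)\right)^{2} = \left(-1 - 16\right)^{2} = \left(-17\right)^{2} = 289$)
$O{\left(G \right)} = 289$
$O{\left(l{\left(-7 \right)} \right)} + F = 289 + 6 i \sqrt{681}$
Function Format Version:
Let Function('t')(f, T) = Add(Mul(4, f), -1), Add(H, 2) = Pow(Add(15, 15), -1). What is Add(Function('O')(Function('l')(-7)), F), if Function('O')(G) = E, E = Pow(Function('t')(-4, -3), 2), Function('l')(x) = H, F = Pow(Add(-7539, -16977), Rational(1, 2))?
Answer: Add(289, Mul(6, I, Pow(681, Rational(1, 2)))) ≈ Add(289.00, Mul(156.58, I))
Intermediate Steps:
F = Mul(6, I, Pow(681, Rational(1, 2))) (F = Pow(-24516, Rational(1, 2)) = Mul(6, I, Pow(681, Rational(1, 2))) ≈ Mul(156.58, I))
H = Rational(-59, 30) (H = Add(-2, Pow(Add(15, 15), -1)) = Add(-2, Pow(30, -1)) = Add(-2, Rational(1, 30)) = Rational(-59, 30) ≈ -1.9667)
Function('t')(f, T) = Add(-1, Mul(4, f))
Function('l')(x) = Rational(-59, 30)
E = 289 (E = Pow(Add(-1, Mul(4, -4)), 2) = Pow(Add(-1, -16), 2) = Pow(-17, 2) = 289)
Function('O')(G) = 289
Add(Function('O')(Function('l')(-7)), F) = Add(289, Mul(6, I, Pow(681, Rational(1, 2))))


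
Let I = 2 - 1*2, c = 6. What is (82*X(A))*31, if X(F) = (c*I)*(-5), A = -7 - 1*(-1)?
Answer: 0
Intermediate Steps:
I = 0 (I = 2 - 2 = 0)
A = -6 (A = -7 + 1 = -6)
X(F) = 0 (X(F) = (6*0)*(-5) = 0*(-5) = 0)
(82*X(A))*31 = (82*0)*31 = 0*31 = 0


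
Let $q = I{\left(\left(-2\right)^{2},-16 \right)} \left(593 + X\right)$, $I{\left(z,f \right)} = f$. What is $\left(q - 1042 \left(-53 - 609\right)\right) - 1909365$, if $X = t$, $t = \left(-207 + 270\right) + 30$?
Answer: $-1230537$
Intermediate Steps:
$t = 93$ ($t = 63 + 30 = 93$)
$X = 93$
$q = -10976$ ($q = - 16 \left(593 + 93\right) = \left(-16\right) 686 = -10976$)
$\left(q - 1042 \left(-53 - 609\right)\right) - 1909365 = \left(-10976 - 1042 \left(-53 - 609\right)\right) - 1909365 = \left(-10976 - -689804\right) - 1909365 = \left(-10976 + 689804\right) - 1909365 = 678828 - 1909365 = -1230537$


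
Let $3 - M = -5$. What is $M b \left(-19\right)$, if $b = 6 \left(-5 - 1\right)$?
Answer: $5472$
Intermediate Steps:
$M = 8$ ($M = 3 - -5 = 3 + 5 = 8$)
$b = -36$ ($b = 6 \left(-5 - 1\right) = 6 \left(-6\right) = -36$)
$M b \left(-19\right) = 8 \left(-36\right) \left(-19\right) = \left(-288\right) \left(-19\right) = 5472$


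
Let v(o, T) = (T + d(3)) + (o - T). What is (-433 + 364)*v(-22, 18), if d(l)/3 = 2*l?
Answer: 276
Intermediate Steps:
d(l) = 6*l (d(l) = 3*(2*l) = 6*l)
v(o, T) = 18 + o (v(o, T) = (T + 6*3) + (o - T) = (T + 18) + (o - T) = (18 + T) + (o - T) = 18 + o)
(-433 + 364)*v(-22, 18) = (-433 + 364)*(18 - 22) = -69*(-4) = 276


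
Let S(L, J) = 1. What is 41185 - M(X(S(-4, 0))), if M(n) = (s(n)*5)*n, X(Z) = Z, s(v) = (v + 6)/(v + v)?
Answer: 82335/2 ≈ 41168.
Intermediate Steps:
s(v) = (6 + v)/(2*v) (s(v) = (6 + v)/((2*v)) = (6 + v)*(1/(2*v)) = (6 + v)/(2*v))
M(n) = 15 + 5*n/2 (M(n) = (((6 + n)/(2*n))*5)*n = (5*(6 + n)/(2*n))*n = 15 + 5*n/2)
41185 - M(X(S(-4, 0))) = 41185 - (15 + (5/2)*1) = 41185 - (15 + 5/2) = 41185 - 1*35/2 = 41185 - 35/2 = 82335/2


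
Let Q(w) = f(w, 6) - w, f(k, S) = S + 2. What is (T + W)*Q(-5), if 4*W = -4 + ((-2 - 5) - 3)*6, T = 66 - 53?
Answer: -39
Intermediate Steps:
f(k, S) = 2 + S
Q(w) = 8 - w (Q(w) = (2 + 6) - w = 8 - w)
T = 13
W = -16 (W = (-4 + ((-2 - 5) - 3)*6)/4 = (-4 + (-7 - 3)*6)/4 = (-4 - 10*6)/4 = (-4 - 60)/4 = (¼)*(-64) = -16)
(T + W)*Q(-5) = (13 - 16)*(8 - 1*(-5)) = -3*(8 + 5) = -3*13 = -39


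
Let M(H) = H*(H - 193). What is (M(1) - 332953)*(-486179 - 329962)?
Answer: 271893293445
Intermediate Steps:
M(H) = H*(-193 + H)
(M(1) - 332953)*(-486179 - 329962) = (1*(-193 + 1) - 332953)*(-486179 - 329962) = (1*(-192) - 332953)*(-816141) = (-192 - 332953)*(-816141) = -333145*(-816141) = 271893293445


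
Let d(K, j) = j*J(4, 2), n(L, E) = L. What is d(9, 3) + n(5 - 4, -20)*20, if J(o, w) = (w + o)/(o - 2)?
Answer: 29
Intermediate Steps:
J(o, w) = (o + w)/(-2 + o)
d(K, j) = 3*j (d(K, j) = j*((4 + 2)/(-2 + 4)) = j*(6/2) = j*((½)*6) = j*3 = 3*j)
d(9, 3) + n(5 - 4, -20)*20 = 3*3 + (5 - 4)*20 = 9 + 1*20 = 9 + 20 = 29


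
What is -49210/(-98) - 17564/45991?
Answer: 161535417/321937 ≈ 501.76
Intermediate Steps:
-49210/(-98) - 17564/45991 = -49210*(-1/98) - 17564*1/45991 = 3515/7 - 17564/45991 = 161535417/321937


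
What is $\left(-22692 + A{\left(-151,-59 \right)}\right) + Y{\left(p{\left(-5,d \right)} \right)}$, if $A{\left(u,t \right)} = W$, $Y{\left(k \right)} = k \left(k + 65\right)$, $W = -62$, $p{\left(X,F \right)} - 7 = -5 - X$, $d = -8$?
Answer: $-22250$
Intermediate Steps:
$p{\left(X,F \right)} = 2 - X$ ($p{\left(X,F \right)} = 7 - \left(5 + X\right) = 2 - X$)
$Y{\left(k \right)} = k \left(65 + k\right)$
$A{\left(u,t \right)} = -62$
$\left(-22692 + A{\left(-151,-59 \right)}\right) + Y{\left(p{\left(-5,d \right)} \right)} = \left(-22692 - 62\right) + \left(2 - -5\right) \left(65 + \left(2 - -5\right)\right) = -22754 + \left(2 + 5\right) \left(65 + \left(2 + 5\right)\right) = -22754 + 7 \left(65 + 7\right) = -22754 + 7 \cdot 72 = -22754 + 504 = -22250$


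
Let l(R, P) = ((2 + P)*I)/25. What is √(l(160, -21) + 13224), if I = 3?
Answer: 3*√36727/5 ≈ 114.99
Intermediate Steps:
l(R, P) = 6/25 + 3*P/25 (l(R, P) = ((2 + P)*3)/25 = (6 + 3*P)*(1/25) = 6/25 + 3*P/25)
√(l(160, -21) + 13224) = √((6/25 + (3/25)*(-21)) + 13224) = √((6/25 - 63/25) + 13224) = √(-57/25 + 13224) = √(330543/25) = 3*√36727/5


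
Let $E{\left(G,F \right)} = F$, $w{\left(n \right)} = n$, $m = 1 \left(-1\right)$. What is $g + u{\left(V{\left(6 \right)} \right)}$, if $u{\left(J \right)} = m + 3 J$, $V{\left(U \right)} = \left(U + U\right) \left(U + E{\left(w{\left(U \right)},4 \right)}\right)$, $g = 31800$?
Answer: $32159$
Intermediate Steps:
$m = -1$
$V{\left(U \right)} = 2 U \left(4 + U\right)$ ($V{\left(U \right)} = \left(U + U\right) \left(U + 4\right) = 2 U \left(4 + U\right)$)
$u{\left(J \right)} = -1 + 3 J$
$g + u{\left(V{\left(6 \right)} \right)} = 31800 - \left(1 - 3 \cdot 2 \cdot 6 \left(4 + 6\right)\right) = 31800 - \left(1 - 3 \cdot 2 \cdot 6 \cdot 10\right) = 31800 + \left(-1 + 3 \cdot 120\right) = 31800 + \left(-1 + 360\right) = 31800 + 359 = 32159$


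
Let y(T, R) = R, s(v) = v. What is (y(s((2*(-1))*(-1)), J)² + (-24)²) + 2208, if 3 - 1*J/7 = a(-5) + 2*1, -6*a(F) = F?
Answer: 100273/36 ≈ 2785.4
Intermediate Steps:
a(F) = -F/6
J = 7/6 (J = 21 - 7*(-⅙*(-5) + 2*1) = 21 - 7*(⅚ + 2) = 21 - 7*17/6 = 21 - 119/6 = 7/6 ≈ 1.1667)
(y(s((2*(-1))*(-1)), J)² + (-24)²) + 2208 = ((7/6)² + (-24)²) + 2208 = (49/36 + 576) + 2208 = 20785/36 + 2208 = 100273/36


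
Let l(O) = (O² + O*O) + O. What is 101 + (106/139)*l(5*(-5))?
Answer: 143889/139 ≈ 1035.2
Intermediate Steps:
l(O) = O + 2*O² (l(O) = (O² + O²) + O = 2*O² + O = O + 2*O²)
101 + (106/139)*l(5*(-5)) = 101 + (106/139)*((5*(-5))*(1 + 2*(5*(-5)))) = 101 + (106*(1/139))*(-25*(1 + 2*(-25))) = 101 + 106*(-25*(1 - 50))/139 = 101 + 106*(-25*(-49))/139 = 101 + (106/139)*1225 = 101 + 129850/139 = 143889/139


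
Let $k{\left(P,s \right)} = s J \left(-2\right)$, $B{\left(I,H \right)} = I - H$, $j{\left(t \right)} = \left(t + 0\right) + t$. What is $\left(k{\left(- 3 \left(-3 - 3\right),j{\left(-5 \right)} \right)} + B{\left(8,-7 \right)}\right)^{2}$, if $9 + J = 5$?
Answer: $4225$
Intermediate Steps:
$J = -4$ ($J = -9 + 5 = -4$)
$j{\left(t \right)} = 2 t$ ($j{\left(t \right)} = t + t = 2 t$)
$k{\left(P,s \right)} = 8 s$ ($k{\left(P,s \right)} = s \left(-4\right) \left(-2\right) = - 4 s \left(-2\right) = 8 s$)
$\left(k{\left(- 3 \left(-3 - 3\right),j{\left(-5 \right)} \right)} + B{\left(8,-7 \right)}\right)^{2} = \left(8 \cdot 2 \left(-5\right) + \left(8 - -7\right)\right)^{2} = \left(8 \left(-10\right) + \left(8 + 7\right)\right)^{2} = \left(-80 + 15\right)^{2} = \left(-65\right)^{2} = 4225$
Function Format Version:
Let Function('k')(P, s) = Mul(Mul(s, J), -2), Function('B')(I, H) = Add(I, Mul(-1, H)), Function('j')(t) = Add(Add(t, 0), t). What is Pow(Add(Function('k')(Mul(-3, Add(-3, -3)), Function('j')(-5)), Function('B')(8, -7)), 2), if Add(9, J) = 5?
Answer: 4225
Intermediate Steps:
J = -4 (J = Add(-9, 5) = -4)
Function('j')(t) = Mul(2, t) (Function('j')(t) = Add(t, t) = Mul(2, t))
Function('k')(P, s) = Mul(8, s) (Function('k')(P, s) = Mul(Mul(s, -4), -2) = Mul(Mul(-4, s), -2) = Mul(8, s))
Pow(Add(Function('k')(Mul(-3, Add(-3, -3)), Function('j')(-5)), Function('B')(8, -7)), 2) = Pow(Add(Mul(8, Mul(2, -5)), Add(8, Mul(-1, -7))), 2) = Pow(Add(Mul(8, -10), Add(8, 7)), 2) = Pow(Add(-80, 15), 2) = Pow(-65, 2) = 4225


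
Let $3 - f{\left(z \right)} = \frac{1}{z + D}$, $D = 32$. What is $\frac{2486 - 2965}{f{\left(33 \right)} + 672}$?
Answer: $- \frac{31135}{43874} \approx -0.70965$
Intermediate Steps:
$f{\left(z \right)} = 3 - \frac{1}{32 + z}$ ($f{\left(z \right)} = 3 - \frac{1}{z + 32} = 3 - \frac{1}{32 + z}$)
$\frac{2486 - 2965}{f{\left(33 \right)} + 672} = \frac{2486 - 2965}{\frac{95 + 3 \cdot 33}{32 + 33} + 672} = - \frac{479}{\frac{95 + 99}{65} + 672} = - \frac{479}{\frac{1}{65} \cdot 194 + 672} = - \frac{479}{\frac{194}{65} + 672} = - \frac{479}{\frac{43874}{65}} = \left(-479\right) \frac{65}{43874} = - \frac{31135}{43874}$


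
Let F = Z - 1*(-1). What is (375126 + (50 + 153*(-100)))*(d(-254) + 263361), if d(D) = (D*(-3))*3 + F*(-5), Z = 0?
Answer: 95598180392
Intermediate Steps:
F = 1 (F = 0 - 1*(-1) = 0 + 1 = 1)
d(D) = -5 - 9*D (d(D) = (D*(-3))*3 + 1*(-5) = -3*D*3 - 5 = -9*D - 5 = -5 - 9*D)
(375126 + (50 + 153*(-100)))*(d(-254) + 263361) = (375126 + (50 + 153*(-100)))*((-5 - 9*(-254)) + 263361) = (375126 + (50 - 15300))*((-5 + 2286) + 263361) = (375126 - 15250)*(2281 + 263361) = 359876*265642 = 95598180392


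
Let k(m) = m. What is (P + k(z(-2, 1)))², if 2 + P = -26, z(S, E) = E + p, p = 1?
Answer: 676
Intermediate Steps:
z(S, E) = 1 + E (z(S, E) = E + 1 = 1 + E)
P = -28 (P = -2 - 26 = -28)
(P + k(z(-2, 1)))² = (-28 + (1 + 1))² = (-28 + 2)² = (-26)² = 676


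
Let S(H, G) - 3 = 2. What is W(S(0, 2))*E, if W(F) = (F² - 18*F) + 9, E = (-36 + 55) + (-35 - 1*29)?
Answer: 2520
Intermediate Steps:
S(H, G) = 5 (S(H, G) = 3 + 2 = 5)
E = -45 (E = 19 + (-35 - 29) = 19 - 64 = -45)
W(F) = 9 + F² - 18*F
W(S(0, 2))*E = (9 + 5² - 18*5)*(-45) = (9 + 25 - 90)*(-45) = -56*(-45) = 2520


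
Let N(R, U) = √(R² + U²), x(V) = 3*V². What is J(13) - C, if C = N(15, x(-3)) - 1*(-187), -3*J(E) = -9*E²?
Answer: 320 - 3*√106 ≈ 289.11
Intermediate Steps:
J(E) = 3*E² (J(E) = -(-3)*E² = 3*E²)
C = 187 + 3*√106 (C = √(15² + (3*(-3)²)²) - 1*(-187) = √(225 + (3*9)²) + 187 = √(225 + 27²) + 187 = √(225 + 729) + 187 = √954 + 187 = 3*√106 + 187 = 187 + 3*√106 ≈ 217.89)
J(13) - C = 3*13² - (187 + 3*√106) = 3*169 + (-187 - 3*√106) = 507 + (-187 - 3*√106) = 320 - 3*√106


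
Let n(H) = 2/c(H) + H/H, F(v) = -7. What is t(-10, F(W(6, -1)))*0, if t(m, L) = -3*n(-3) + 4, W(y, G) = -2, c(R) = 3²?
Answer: 0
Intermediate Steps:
c(R) = 9
n(H) = 11/9 (n(H) = 2/9 + H/H = 2*(⅑) + 1 = 2/9 + 1 = 11/9)
t(m, L) = ⅓ (t(m, L) = -3*11/9 + 4 = -11/3 + 4 = ⅓)
t(-10, F(W(6, -1)))*0 = (⅓)*0 = 0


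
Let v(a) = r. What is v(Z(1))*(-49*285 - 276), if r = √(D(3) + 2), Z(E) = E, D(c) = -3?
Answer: -14241*I ≈ -14241.0*I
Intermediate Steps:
r = I (r = √(-3 + 2) = √(-1) = I ≈ 1.0*I)
v(a) = I
v(Z(1))*(-49*285 - 276) = I*(-49*285 - 276) = I*(-13965 - 276) = I*(-14241) = -14241*I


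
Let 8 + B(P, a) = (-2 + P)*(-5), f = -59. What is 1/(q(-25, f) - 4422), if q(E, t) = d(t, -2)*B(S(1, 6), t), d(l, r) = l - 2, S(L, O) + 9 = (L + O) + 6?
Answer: -1/3324 ≈ -0.00030084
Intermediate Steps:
S(L, O) = -3 + L + O (S(L, O) = -9 + ((L + O) + 6) = -9 + (6 + L + O) = -3 + L + O)
B(P, a) = 2 - 5*P (B(P, a) = -8 + (-2 + P)*(-5) = -8 + (10 - 5*P) = 2 - 5*P)
d(l, r) = -2 + l
q(E, t) = 36 - 18*t (q(E, t) = (-2 + t)*(2 - 5*(-3 + 1 + 6)) = (-2 + t)*(2 - 5*4) = (-2 + t)*(2 - 20) = (-2 + t)*(-18) = 36 - 18*t)
1/(q(-25, f) - 4422) = 1/((36 - 18*(-59)) - 4422) = 1/((36 + 1062) - 4422) = 1/(1098 - 4422) = 1/(-3324) = -1/3324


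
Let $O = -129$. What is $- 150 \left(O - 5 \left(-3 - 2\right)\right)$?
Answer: $15600$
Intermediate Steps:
$- 150 \left(O - 5 \left(-3 - 2\right)\right) = - 150 \left(-129 - 5 \left(-3 - 2\right)\right) = - 150 \left(-129 - -25\right) = - 150 \left(-129 + 25\right) = \left(-150\right) \left(-104\right) = 15600$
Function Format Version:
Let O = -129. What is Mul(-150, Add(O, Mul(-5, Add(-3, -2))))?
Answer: 15600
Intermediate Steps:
Mul(-150, Add(O, Mul(-5, Add(-3, -2)))) = Mul(-150, Add(-129, Mul(-5, Add(-3, -2)))) = Mul(-150, Add(-129, Mul(-5, -5))) = Mul(-150, Add(-129, 25)) = Mul(-150, -104) = 15600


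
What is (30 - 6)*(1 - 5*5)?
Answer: -576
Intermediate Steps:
(30 - 6)*(1 - 5*5) = 24*(1 - 25) = 24*(-24) = -576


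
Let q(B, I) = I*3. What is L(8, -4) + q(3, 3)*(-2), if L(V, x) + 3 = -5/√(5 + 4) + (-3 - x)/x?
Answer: -275/12 ≈ -22.917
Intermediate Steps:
L(V, x) = -14/3 + (-3 - x)/x (L(V, x) = -3 + (-5/√(5 + 4) + (-3 - x)/x) = -3 + (-5/(√9) + (-3 - x)/x) = -3 + (-5/3 + (-3 - x)/x) = -14/3 + (-3 - x)/x)
q(B, I) = 3*I
L(8, -4) + q(3, 3)*(-2) = (-17/3 - 3/(-4)) + (3*3)*(-2) = (-17/3 - 3*(-¼)) + 9*(-2) = (-17/3 + ¾) - 18 = -59/12 - 18 = -275/12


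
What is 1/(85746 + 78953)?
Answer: 1/164699 ≈ 6.0717e-6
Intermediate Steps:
1/(85746 + 78953) = 1/164699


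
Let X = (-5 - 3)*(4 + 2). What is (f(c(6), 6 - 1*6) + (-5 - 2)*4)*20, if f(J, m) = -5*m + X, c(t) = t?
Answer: -1520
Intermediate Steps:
X = -48 (X = -8*6 = -48)
f(J, m) = -48 - 5*m (f(J, m) = -5*m - 48 = -48 - 5*m)
(f(c(6), 6 - 1*6) + (-5 - 2)*4)*20 = ((-48 - 5*(6 - 1*6)) + (-5 - 2)*4)*20 = ((-48 - 5*(6 - 6)) - 7*4)*20 = ((-48 - 5*0) - 28)*20 = ((-48 + 0) - 28)*20 = (-48 - 28)*20 = -76*20 = -1520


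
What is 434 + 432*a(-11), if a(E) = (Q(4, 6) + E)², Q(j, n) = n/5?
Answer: 1048082/25 ≈ 41923.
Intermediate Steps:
Q(j, n) = n/5 (Q(j, n) = n*(⅕) = n/5)
a(E) = (6/5 + E)² (a(E) = ((⅕)*6 + E)² = (6/5 + E)²)
434 + 432*a(-11) = 434 + 432*((6 + 5*(-11))²/25) = 434 + 432*((6 - 55)²/25) = 434 + 432*((1/25)*(-49)²) = 434 + 432*((1/25)*2401) = 434 + 432*(2401/25) = 434 + 1037232/25 = 1048082/25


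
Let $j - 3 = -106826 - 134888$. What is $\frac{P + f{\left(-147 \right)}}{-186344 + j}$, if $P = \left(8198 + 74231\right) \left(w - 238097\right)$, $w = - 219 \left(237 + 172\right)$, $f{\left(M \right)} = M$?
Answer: $\frac{27009345719}{428055} \approx 63098.0$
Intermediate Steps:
$j = -241711$ ($j = 3 - 241714 = -241711$)
$w = -89571$ ($w = \left(-219\right) 409 = -89571$)
$P = -27009345572$ ($P = \left(8198 + 74231\right) \left(-89571 - 238097\right) = 82429 \left(-327668\right) = -27009345572$)
$\frac{P + f{\left(-147 \right)}}{-186344 + j} = \frac{-27009345572 - 147}{-186344 - 241711} = - \frac{27009345719}{-428055} = \left(-27009345719\right) \left(- \frac{1}{428055}\right) = \frac{27009345719}{428055}$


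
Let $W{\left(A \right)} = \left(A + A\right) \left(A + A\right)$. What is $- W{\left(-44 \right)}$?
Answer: $-7744$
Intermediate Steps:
$W{\left(A \right)} = 4 A^{2}$ ($W{\left(A \right)} = 2 A 2 A = 4 A^{2}$)
$- W{\left(-44 \right)} = - 4 \left(-44\right)^{2} = - 4 \cdot 1936 = \left(-1\right) 7744 = -7744$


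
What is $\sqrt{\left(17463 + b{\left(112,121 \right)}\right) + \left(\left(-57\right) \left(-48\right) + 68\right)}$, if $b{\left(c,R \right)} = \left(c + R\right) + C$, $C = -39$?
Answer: $\sqrt{20461} \approx 143.04$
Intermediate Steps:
$b{\left(c,R \right)} = -39 + R + c$ ($b{\left(c,R \right)} = \left(c + R\right) - 39 = \left(R + c\right) - 39 = -39 + R + c$)
$\sqrt{\left(17463 + b{\left(112,121 \right)}\right) + \left(\left(-57\right) \left(-48\right) + 68\right)} = \sqrt{\left(17463 + \left(-39 + 121 + 112\right)\right) + \left(\left(-57\right) \left(-48\right) + 68\right)} = \sqrt{\left(17463 + 194\right) + \left(2736 + 68\right)} = \sqrt{17657 + 2804} = \sqrt{20461}$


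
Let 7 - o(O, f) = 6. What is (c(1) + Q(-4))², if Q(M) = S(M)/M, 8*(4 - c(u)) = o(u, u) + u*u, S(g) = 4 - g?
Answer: 49/16 ≈ 3.0625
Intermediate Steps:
o(O, f) = 1 (o(O, f) = 7 - 1*6 = 7 - 6 = 1)
c(u) = 31/8 - u²/8 (c(u) = 4 - (1 + u*u)/8 = 4 - (1 + u²)/8 = 4 + (-⅛ - u²/8) = 31/8 - u²/8)
Q(M) = (4 - M)/M
(c(1) + Q(-4))² = ((31/8 - ⅛*1²) + (4 - 1*(-4))/(-4))² = ((31/8 - ⅛*1) - (4 + 4)/4)² = ((31/8 - ⅛) - ¼*8)² = (15/4 - 2)² = (7/4)² = 49/16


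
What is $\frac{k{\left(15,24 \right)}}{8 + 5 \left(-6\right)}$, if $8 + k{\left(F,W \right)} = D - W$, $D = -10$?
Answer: $\frac{21}{11} \approx 1.9091$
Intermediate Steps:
$k{\left(F,W \right)} = -18 - W$ ($k{\left(F,W \right)} = -8 - \left(10 + W\right) = -18 - W$)
$\frac{k{\left(15,24 \right)}}{8 + 5 \left(-6\right)} = \frac{-18 - 24}{8 + 5 \left(-6\right)} = \frac{-18 - 24}{8 - 30} = \frac{1}{-22} \left(-42\right) = \left(- \frac{1}{22}\right) \left(-42\right) = \frac{21}{11}$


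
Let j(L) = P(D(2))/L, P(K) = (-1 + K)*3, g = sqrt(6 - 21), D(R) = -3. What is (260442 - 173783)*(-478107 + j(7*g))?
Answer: -41432274513 + 346636*I*sqrt(15)/35 ≈ -4.1432e+10 + 38358.0*I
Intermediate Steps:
g = I*sqrt(15) (g = sqrt(-15) = I*sqrt(15) ≈ 3.873*I)
P(K) = -3 + 3*K
j(L) = -12/L (j(L) = (-3 + 3*(-3))/L = (-3 - 9)/L = -12/L)
(260442 - 173783)*(-478107 + j(7*g)) = (260442 - 173783)*(-478107 - 12*(-I*sqrt(15)/105)) = 86659*(-478107 - 12*(-I*sqrt(15)/105)) = 86659*(-478107 - (-4)*I*sqrt(15)/35) = 86659*(-478107 + 4*I*sqrt(15)/35) = -41432274513 + 346636*I*sqrt(15)/35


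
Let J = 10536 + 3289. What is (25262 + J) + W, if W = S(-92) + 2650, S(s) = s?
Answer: 41645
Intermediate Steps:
J = 13825
W = 2558 (W = -92 + 2650 = 2558)
(25262 + J) + W = (25262 + 13825) + 2558 = 39087 + 2558 = 41645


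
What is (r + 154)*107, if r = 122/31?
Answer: 523872/31 ≈ 16899.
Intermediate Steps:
r = 122/31 (r = 122*(1/31) = 122/31 ≈ 3.9355)
(r + 154)*107 = (122/31 + 154)*107 = (4896/31)*107 = 523872/31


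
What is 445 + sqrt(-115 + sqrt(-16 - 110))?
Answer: 445 + sqrt(-115 + 3*I*sqrt(14)) ≈ 445.52 + 10.737*I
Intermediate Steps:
445 + sqrt(-115 + sqrt(-16 - 110)) = 445 + sqrt(-115 + sqrt(-126)) = 445 + sqrt(-115 + 3*I*sqrt(14))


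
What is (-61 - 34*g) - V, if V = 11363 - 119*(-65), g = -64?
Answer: -16983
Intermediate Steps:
V = 19098 (V = 11363 + 7735 = 19098)
(-61 - 34*g) - V = (-61 - 34*(-64)) - 1*19098 = (-61 + 2176) - 19098 = 2115 - 19098 = -16983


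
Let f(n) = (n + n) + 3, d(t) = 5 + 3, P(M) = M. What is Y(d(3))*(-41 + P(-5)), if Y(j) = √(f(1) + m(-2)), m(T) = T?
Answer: -46*√3 ≈ -79.674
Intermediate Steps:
d(t) = 8
f(n) = 3 + 2*n (f(n) = 2*n + 3 = 3 + 2*n)
Y(j) = √3 (Y(j) = √((3 + 2*1) - 2) = √((3 + 2) - 2) = √(5 - 2) = √3)
Y(d(3))*(-41 + P(-5)) = √3*(-41 - 5) = √3*(-46) = -46*√3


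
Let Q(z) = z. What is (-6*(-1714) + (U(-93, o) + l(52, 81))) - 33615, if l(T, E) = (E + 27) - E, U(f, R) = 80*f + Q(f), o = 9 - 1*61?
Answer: -30837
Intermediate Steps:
o = -52 (o = 9 - 61 = -52)
U(f, R) = 81*f (U(f, R) = 80*f + f = 81*f)
l(T, E) = 27 (l(T, E) = (27 + E) - E = 27)
(-6*(-1714) + (U(-93, o) + l(52, 81))) - 33615 = (-6*(-1714) + (81*(-93) + 27)) - 33615 = (10284 + (-7533 + 27)) - 33615 = (10284 - 7506) - 33615 = 2778 - 33615 = -30837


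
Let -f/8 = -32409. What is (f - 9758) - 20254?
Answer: 229260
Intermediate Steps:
f = 259272 (f = -8*(-32409) = 259272)
(f - 9758) - 20254 = (259272 - 9758) - 20254 = 249514 - 20254 = 229260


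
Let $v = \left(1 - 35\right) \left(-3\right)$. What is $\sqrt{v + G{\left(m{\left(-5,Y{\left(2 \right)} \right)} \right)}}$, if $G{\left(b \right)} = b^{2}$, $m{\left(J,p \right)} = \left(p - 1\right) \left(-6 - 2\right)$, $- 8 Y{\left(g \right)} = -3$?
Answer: $\sqrt{127} \approx 11.269$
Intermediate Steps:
$Y{\left(g \right)} = \frac{3}{8}$ ($Y{\left(g \right)} = \left(- \frac{1}{8}\right) \left(-3\right) = \frac{3}{8}$)
$m{\left(J,p \right)} = 8 - 8 p$ ($m{\left(J,p \right)} = \left(-1 + p\right) \left(-8\right) = 8 - 8 p$)
$v = 102$ ($v = \left(-34\right) \left(-3\right) = 102$)
$\sqrt{v + G{\left(m{\left(-5,Y{\left(2 \right)} \right)} \right)}} = \sqrt{102 + \left(8 - 3\right)^{2}} = \sqrt{102 + 5^{2}} = \sqrt{102 + 25} = \sqrt{127}$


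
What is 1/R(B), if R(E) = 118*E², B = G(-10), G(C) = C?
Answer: 1/11800 ≈ 8.4746e-5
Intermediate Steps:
B = -10
1/R(B) = 1/(118*(-10)²) = 1/(118*100) = 1/11800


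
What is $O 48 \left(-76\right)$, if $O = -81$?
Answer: $295488$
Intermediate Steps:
$O 48 \left(-76\right) = \left(-81\right) 48 \left(-76\right) = \left(-3888\right) \left(-76\right) = 295488$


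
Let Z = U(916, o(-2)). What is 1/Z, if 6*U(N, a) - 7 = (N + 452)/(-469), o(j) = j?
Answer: 2814/1915 ≈ 1.4695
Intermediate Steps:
U(N, a) = 2831/2814 - N/2814 (U(N, a) = 7/6 + ((N + 452)/(-469))/6 = 7/6 + ((452 + N)*(-1/469))/6 = 7/6 + (-452/469 - N/469)/6 = 7/6 + (-226/1407 - N/2814) = 2831/2814 - N/2814)
Z = 1915/2814 (Z = 2831/2814 - 1/2814*916 = 2831/2814 - 458/1407 = 1915/2814 ≈ 0.68053)
1/Z = 1/(1915/2814) = 2814/1915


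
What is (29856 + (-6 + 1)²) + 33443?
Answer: 63324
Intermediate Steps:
(29856 + (-6 + 1)²) + 33443 = (29856 + (-5)²) + 33443 = (29856 + 25) + 33443 = 29881 + 33443 = 63324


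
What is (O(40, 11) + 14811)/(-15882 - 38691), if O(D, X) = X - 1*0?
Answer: -14822/54573 ≈ -0.27160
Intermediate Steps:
O(D, X) = X (O(D, X) = X + 0 = X)
(O(40, 11) + 14811)/(-15882 - 38691) = (11 + 14811)/(-15882 - 38691) = 14822/(-54573) = 14822*(-1/54573) = -14822/54573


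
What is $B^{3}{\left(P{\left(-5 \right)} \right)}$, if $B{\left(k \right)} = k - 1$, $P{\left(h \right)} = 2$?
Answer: $1$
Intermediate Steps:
$B{\left(k \right)} = -1 + k$
$B^{3}{\left(P{\left(-5 \right)} \right)} = \left(-1 + 2\right)^{3} = 1^{3} = 1$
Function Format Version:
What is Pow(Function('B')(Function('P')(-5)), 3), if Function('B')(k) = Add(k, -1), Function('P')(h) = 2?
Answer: 1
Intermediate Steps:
Function('B')(k) = Add(-1, k)
Pow(Function('B')(Function('P')(-5)), 3) = Pow(Add(-1, 2), 3) = Pow(1, 3) = 1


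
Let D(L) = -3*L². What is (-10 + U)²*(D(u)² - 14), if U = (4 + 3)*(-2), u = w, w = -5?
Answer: 3231936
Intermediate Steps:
u = -5
U = -14 (U = 7*(-2) = -14)
(-10 + U)²*(D(u)² - 14) = (-10 - 14)²*((-3*(-5)²)² - 14) = (-24)²*((-3*25)² - 14) = 576*((-75)² - 14) = 576*(5625 - 14) = 576*5611 = 3231936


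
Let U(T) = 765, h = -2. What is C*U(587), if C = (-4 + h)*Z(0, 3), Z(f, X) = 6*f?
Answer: 0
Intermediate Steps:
C = 0 (C = (-4 - 2)*(6*0) = -6*0 = 0)
C*U(587) = 0*765 = 0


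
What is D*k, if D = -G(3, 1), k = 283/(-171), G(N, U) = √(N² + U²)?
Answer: 283*√10/171 ≈ 5.2335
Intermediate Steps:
k = -283/171 (k = 283*(-1/171) = -283/171 ≈ -1.6550)
D = -√10 (D = -√(3² + 1²) = -√(9 + 1) = -√10 ≈ -3.1623)
D*k = -√10*(-283/171) = 283*√10/171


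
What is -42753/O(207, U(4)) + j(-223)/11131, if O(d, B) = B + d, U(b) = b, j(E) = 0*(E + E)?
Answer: -42753/211 ≈ -202.62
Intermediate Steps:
j(E) = 0 (j(E) = 0*(2*E) = 0)
-42753/O(207, U(4)) + j(-223)/11131 = -42753/(4 + 207) + 0/11131 = -42753/211 + 0*(1/11131) = -42753*1/211 + 0 = -42753/211 + 0 = -42753/211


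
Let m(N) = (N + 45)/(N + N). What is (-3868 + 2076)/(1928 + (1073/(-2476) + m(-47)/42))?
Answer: -4379311104/4710611723 ≈ -0.92967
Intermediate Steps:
m(N) = (45 + N)/(2*N) (m(N) = (45 + N)/((2*N)) = (45 + N)*(1/(2*N)) = (45 + N)/(2*N))
(-3868 + 2076)/(1928 + (1073/(-2476) + m(-47)/42)) = (-3868 + 2076)/(1928 + (1073/(-2476) + ((1/2)*(45 - 47)/(-47))/42)) = -1792/(1928 + (1073*(-1/2476) + ((1/2)*(-1/47)*(-2))*(1/42))) = -1792/(1928 + (-1073/2476 + (1/47)*(1/42))) = -1792/(1928 + (-1073/2476 + 1/1974)) = -1792/(1928 - 1057813/2443812) = -1792/4710611723/2443812 = -1792*2443812/4710611723 = -4379311104/4710611723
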